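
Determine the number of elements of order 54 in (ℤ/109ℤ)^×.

18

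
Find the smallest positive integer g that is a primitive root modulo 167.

5

φ(167) = 167 − 1 = 166 = 2 · 83.
Test candidates g = 2, 3, … against the prime factors q ∈ {2, 83} of φ(167): g is a generator iff g^(166/q) ≢ 1 for every such q.
g = 2: 2^83 ≡ 1 — hits 1, so not a primitive root.
g = 3: 3^83 ≡ 1 — hits 1, so not a primitive root.
g = 4: 4^83 ≡ 1 — hits 1, so not a primitive root.
g = 5: 5^83 ≡ 166; 5^2 ≡ 25 — none is 1, so 5 is a primitive root.
The smallest primitive root modulo 167 is 5.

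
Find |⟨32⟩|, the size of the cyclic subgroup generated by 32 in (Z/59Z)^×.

The order of 32 must divide φ(59) = 59 − 1 = 58 = 2 · 29.
Divisors of 58: 1, 2, 29, 58.
Test each divisor d:
32^1 ≡ 32 (mod 59)
32^2 ≡ 21 (mod 59)
32^29 ≡ 58 (mod 59)
32^58 ≡ 1 (mod 59) ✓
So ord_59(32) = 58.

58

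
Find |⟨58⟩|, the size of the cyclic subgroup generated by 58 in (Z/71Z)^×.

35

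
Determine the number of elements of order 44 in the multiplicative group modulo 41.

φ(41) = 41 − 1 = 40 = 2^3 · 5.
Since (Z/41Z)^× is cyclic of order 40, the number of elements of order d is φ(d) when d | 40 and 0 otherwise.
44 does not divide 40, so no element of (Z/41Z)^× has order 44.

0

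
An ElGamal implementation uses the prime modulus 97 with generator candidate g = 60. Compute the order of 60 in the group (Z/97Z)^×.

Since 60 ∈ (Z/97Z)^×, its order divides φ(97) = 97 − 1 = 96 = 2^5 · 3.
Divisors of 96: 1, 2, 3, 4, 6, 8, 12, 16, 24, 32, 48, 96.
Evaluate successive powers at the divisors of 96:
60^1 ≡ 60 (mod 97)
60^2 ≡ 11 (mod 97)
60^3 ≡ 78 (mod 97)
60^4 ≡ 24 (mod 97)
60^6 ≡ 70 (mod 97)
60^8 ≡ 91 (mod 97)
60^12 ≡ 50 (mod 97)
60^16 ≡ 36 (mod 97)
60^24 ≡ 75 (mod 97)
60^32 ≡ 35 (mod 97)
60^48 ≡ 96 (mod 97)
60^96 ≡ 1 (mod 97) ✓
Therefore the multiplicative order of 60 modulo 97 is 96.

96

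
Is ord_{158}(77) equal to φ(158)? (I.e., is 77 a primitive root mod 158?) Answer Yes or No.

Yes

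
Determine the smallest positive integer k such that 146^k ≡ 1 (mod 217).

The order of 146 must divide φ(217) = φ(7·31) = (7−1)·(31−1) = 6·30 = 180 = 2^2 · 3^2 · 5.
Divisors of 180: 1, 2, 3, 4, 5, 6, 9, 10, 12, 15, 18, 20, 30, 36, 45, 60, 90, 180.
Check 146^d mod 217 for each divisor in increasing order:
146^1 ≡ 146 (mod 217)
146^2 ≡ 50 (mod 217)
146^3 ≡ 139 (mod 217)
146^4 ≡ 113 (mod 217)
146^5 ≡ 6 (mod 217)
146^6 ≡ 8 (mod 217)
146^9 ≡ 27 (mod 217)
146^10 ≡ 36 (mod 217)
146^12 ≡ 64 (mod 217)
146^15 ≡ 216 (mod 217)
146^18 ≡ 78 (mod 217)
146^20 ≡ 211 (mod 217)
146^30 ≡ 1 (mod 217) ✓
Hence ord(146) = 30.

30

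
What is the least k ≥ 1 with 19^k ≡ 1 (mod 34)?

8

ord(19) | φ(34) = φ(2)·φ(17) = 1·16 = 16 = 2^4.
Divisors of 16: 1, 2, 4, 8, 16.
Compute 19^d (mod 34) for the divisors d until we hit 1:
19^1 ≡ 19 (mod 34)
19^2 ≡ 21 (mod 34)
19^4 ≡ 33 (mod 34)
19^8 ≡ 1 (mod 34) ✓
So ord_34(19) = 8.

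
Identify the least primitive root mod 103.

5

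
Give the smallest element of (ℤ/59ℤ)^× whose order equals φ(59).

2

φ(59) = 59 − 1 = 58 = 2 · 29.
Test candidates g = 2, 3, … against the prime factors q ∈ {2, 29} of φ(59): g is a generator iff g^(58/q) ≢ 1 for every such q.
g = 2: 2^29 ≡ 58; 2^2 ≡ 4 — none is 1, so 2 is a primitive root.
Hence the least primitive root of 59 is 2.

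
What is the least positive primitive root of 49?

3

φ(49) = φ(7^2) = 7·(7−1) = 42 = 2 · 3 · 7.
Test candidates g = 2, 3, … against the prime factors q ∈ {2, 3, 7} of φ(49): g is a generator iff g^(42/q) ≢ 1 for every such q.
g = 2: 2^21 ≡ 1 — hits 1, so not a primitive root.
g = 3: 3^21 ≡ 48; 3^14 ≡ 30; 3^6 ≡ 43 — none is 1, so 3 is a primitive root.
Hence the least primitive root of 49 is 3.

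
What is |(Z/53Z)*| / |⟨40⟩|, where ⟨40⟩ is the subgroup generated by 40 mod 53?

2

The order of 40 must divide φ(53) = 53 − 1 = 52 = 2^2 · 13.
Divisors of 52: 1, 2, 4, 13, 26, 52.
Compute 40^d (mod 53) for the divisors d until we hit 1:
40^1 ≡ 40
40^2 ≡ 10
40^4 ≡ 47
40^13 ≡ 52
40^26 ≡ 1
The order of 40 is 26, so the subgroup it generates has 26 elements.
Index = |(Z/53Z)^×| / |⟨40⟩| = 52 / 26 = 2.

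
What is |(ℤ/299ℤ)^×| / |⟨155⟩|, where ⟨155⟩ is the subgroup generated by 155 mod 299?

12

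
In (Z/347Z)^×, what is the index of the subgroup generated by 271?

2

ord(271) | φ(347) = 347 − 1 = 346 = 2 · 173.
Divisors of 346: 1, 2, 173, 346.
Test each divisor d:
271^1 ≡ 271 (mod 347)
271^2 ≡ 224 (mod 347)
271^173 ≡ 1 (mod 347) ✓
So ord_347(271) = 173, hence |⟨271⟩| = 173.
Index = |(Z/347Z)^×| / |⟨271⟩| = 346 / 173 = 2.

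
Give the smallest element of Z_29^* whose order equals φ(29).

φ(29) = 29 − 1 = 28 = 2^2 · 7.
g is a primitive root iff g^(28/q) ≢ 1 (mod 29) for each prime q ∈ {2, 7}.
g = 2: 2^14 ≡ 28; 2^4 ≡ 16 — none is 1, so 2 is a primitive root.
The smallest primitive root modulo 29 is 2.

2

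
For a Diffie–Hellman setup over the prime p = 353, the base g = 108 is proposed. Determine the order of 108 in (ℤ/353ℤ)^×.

352

By Lagrange's theorem, ord_353(108) divides φ(353) = 353 − 1 = 352 = 2^5 · 11.
Divisors of 352: 1, 2, 4, 8, 11, 16, 22, 32, 44, 88, 176, 352.
Compute 108^d (mod 353) for the divisors d until we hit 1:
108^1 ≡ 108 (mod 353)
108^2 ≡ 15 (mod 353)
108^4 ≡ 225 (mod 353)
108^8 ≡ 146 (mod 353)
108^11 ≡ 10 (mod 353)
108^16 ≡ 136 (mod 353)
108^22 ≡ 100 (mod 353)
108^32 ≡ 140 (mod 353)
108^44 ≡ 116 (mod 353)
108^88 ≡ 42 (mod 353)
108^176 ≡ 352 (mod 353)
108^352 ≡ 1 (mod 353) ✓
The smallest such exponent is 352, so the order of 108 is 352.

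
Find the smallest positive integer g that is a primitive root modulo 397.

5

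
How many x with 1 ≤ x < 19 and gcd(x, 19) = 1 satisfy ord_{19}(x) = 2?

1

φ(19) = 19 − 1 = 18 = 2 · 3^2.
Since (Z/19Z)^× is cyclic of order 18, the number of elements of order d is φ(d) when d | 18 and 0 otherwise.
2 | 18, and φ(2) = 2 − 1 = 1.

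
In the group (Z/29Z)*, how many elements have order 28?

12

φ(29) = 29 − 1 = 28 = 2^2 · 7.
In a cyclic group of order 28, there are φ(d) elements of order d for each divisor d of 28, and zero for non-divisors.
28 = 2^2 · 7 divides 28, and φ(28) = 12.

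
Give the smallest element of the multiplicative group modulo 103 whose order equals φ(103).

5

φ(103) = 103 − 1 = 102 = 2 · 3 · 17.
Test candidates g = 2, 3, … against the prime factors q ∈ {2, 3, 17} of φ(103): g is a generator iff g^(102/q) ≢ 1 for every such q.
g = 2: 2^51 ≡ 1 — hits 1, so not a primitive root.
g = 3: 3^51 ≡ 102; 3^34 ≡ 1 — hits 1, so not a primitive root.
g = 4: 4^51 ≡ 1 — hits 1, so not a primitive root.
g = 5: 5^51 ≡ 102; 5^34 ≡ 56; 5^6 ≡ 72 — none is 1, so 5 is a primitive root.
The smallest primitive root modulo 103 is 5.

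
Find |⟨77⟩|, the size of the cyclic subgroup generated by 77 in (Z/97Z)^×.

Since 77 ∈ (Z/97Z)^×, its order divides φ(97) = 97 − 1 = 96 = 2^5 · 3.
Divisors of 96: 1, 2, 3, 4, 6, 8, 12, 16, 24, 32, 48, 96.
Compute 77^d (mod 97) for the divisors d until we hit 1:
77^1 ≡ 77 (mod 97)
77^2 ≡ 12 (mod 97)
77^3 ≡ 51 (mod 97)
77^4 ≡ 47 (mod 97)
77^6 ≡ 79 (mod 97)
77^8 ≡ 75 (mod 97)
77^12 ≡ 33 (mod 97)
77^16 ≡ 96 (mod 97)
77^24 ≡ 22 (mod 97)
77^32 ≡ 1 (mod 97) ✓
Therefore the multiplicative order of 77 modulo 97 is 32.

32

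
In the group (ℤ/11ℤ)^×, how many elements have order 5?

4

φ(11) = 11 − 1 = 10 = 2 · 5.
Since (Z/11Z)^× is cyclic of order 10, the number of elements of order d is φ(d) when d | 10 and 0 otherwise.
5 | 10, and φ(5) = 5 − 1 = 4.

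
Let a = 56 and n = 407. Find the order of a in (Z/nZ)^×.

36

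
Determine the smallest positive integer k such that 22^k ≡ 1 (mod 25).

By Lagrange's theorem, ord_25(22) divides φ(25) = φ(5^2) = 5·(5−1) = 20 = 2^2 · 5.
Divisors of 20: 1, 2, 4, 5, 10, 20.
Check 22^d mod 25 for each divisor in increasing order:
22^1 ≡ 22 (mod 25)
22^2 ≡ 9 (mod 25)
22^4 ≡ 6 (mod 25)
22^5 ≡ 7 (mod 25)
22^10 ≡ 24 (mod 25)
22^20 ≡ 1 (mod 25) ✓
Hence ord(22) = 20.

20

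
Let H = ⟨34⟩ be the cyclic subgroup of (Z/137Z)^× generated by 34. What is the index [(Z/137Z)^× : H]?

ord(34) | φ(137) = 137 − 1 = 136 = 2^3 · 17.
Divisors of 136: 1, 2, 4, 8, 17, 34, 68, 136.
Compute 34^d (mod 137) for the divisors d until we hit 1:
34^1 ≡ 34
34^2 ≡ 60
34^4 ≡ 38
34^8 ≡ 74
34^17 ≡ 1
So ord_137(34) = 17, hence |⟨34⟩| = 17.
The index is φ(137) / ord(34) = 136 / 17 = 8.

8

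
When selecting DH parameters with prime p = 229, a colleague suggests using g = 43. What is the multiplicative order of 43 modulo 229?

19

Since 43 ∈ (Z/229Z)^×, its order divides φ(229) = 229 − 1 = 228 = 2^2 · 3 · 19.
Divisors of 228: 1, 2, 3, 4, 6, 12, 19, 38, 57, 76, 114, 228.
Test each divisor d:
43^1 ≡ 43
43^2 ≡ 17
43^3 ≡ 44
43^4 ≡ 60
43^6 ≡ 104
43^12 ≡ 53
43^19 ≡ 1
So ord_229(43) = 19.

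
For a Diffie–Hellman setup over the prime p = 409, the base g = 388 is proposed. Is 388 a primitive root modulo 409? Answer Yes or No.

Yes

φ(409) = 409 − 1 = 408 = 2^3 · 3 · 17.
It suffices to check that the order of 388 is not a proper divisor of 408: compute 388^(408/q) for q ∈ {2, 3, 17}.
388^204 ≡ 408 (mod 409)  [q = 2: ≢ 1 ✓]
388^136 ≡ 355 (mod 409)  [q = 3: ≢ 1 ✓]
388^24 ≡ 5 (mod 409)  [q = 17: ≢ 1 ✓]
All checks pass, so 388 has order 408 and is a primitive root modulo 409.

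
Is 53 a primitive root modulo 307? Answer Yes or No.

φ(307) = 307 − 1 = 306 = 2 · 3^2 · 17.
Test 53^(306/q) mod 307 for each prime factor q of 306:
53^153 ≡ 1 (mod 307)  [q = 2: ≡ 1 ✗]
53^102 ≡ 289 (mod 307)  [q = 3: ≢ 1 ✓]
53^18 ≡ 1 (mod 307)  [q = 17: ≡ 1 ✗]
The check at q = 2 fails, so 53 generates a proper subgroup.

No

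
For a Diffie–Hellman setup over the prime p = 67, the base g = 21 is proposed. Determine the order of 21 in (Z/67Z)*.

The order of 21 must divide φ(67) = 67 − 1 = 66 = 2 · 3 · 11.
Divisors of 66: 1, 2, 3, 6, 11, 22, 33, 66.
Evaluate successive powers at the divisors of 66:
21^1 ≡ 21
21^2 ≡ 39
21^3 ≡ 15
21^6 ≡ 24
21^11 ≡ 37
21^22 ≡ 29
21^33 ≡ 1
So ord_67(21) = 33.

33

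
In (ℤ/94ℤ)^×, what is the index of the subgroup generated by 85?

1

The order of 85 must divide φ(94) = φ(2)·φ(47) = 1·46 = 46 = 2 · 23.
Divisors of 46: 1, 2, 23, 46.
Compute 85^d (mod 94) for the divisors d until we hit 1:
85^1 ≡ 85 (mod 94)
85^2 ≡ 81 (mod 94)
85^23 ≡ 93 (mod 94)
85^46 ≡ 1 (mod 94) ✓
So ord_94(85) = 46, hence |⟨85⟩| = 46.
[(Z/94Z)^× : ⟨85⟩] = 46/46 = 1.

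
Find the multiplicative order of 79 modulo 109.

108

ord(79) | φ(109) = 109 − 1 = 108 = 2^2 · 3^3.
Divisors of 108: 1, 2, 3, 4, 6, 9, 12, 18, 27, 36, 54, 108.
Test each divisor d:
79^1 ≡ 79
79^2 ≡ 28
79^3 ≡ 32
79^4 ≡ 21
79^6 ≡ 43
79^9 ≡ 68
79^12 ≡ 105
79^18 ≡ 46
79^27 ≡ 76
79^36 ≡ 45
79^54 ≡ 108
79^108 ≡ 1
Hence ord(79) = 108.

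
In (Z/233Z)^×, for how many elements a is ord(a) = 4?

2

φ(233) = 233 − 1 = 232 = 2^3 · 29.
(Z/233Z)^× is cyclic (|G| = 232); a cyclic group of order m has exactly φ(d) elements of each order d | m, and none otherwise.
4 = 2^2 divides 232, and φ(4) = 2.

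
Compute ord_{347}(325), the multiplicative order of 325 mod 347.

Since 325 ∈ (Z/347Z)^×, its order divides φ(347) = 347 − 1 = 346 = 2 · 173.
Divisors of 346: 1, 2, 173, 346.
Test each divisor d:
325^1 ≡ 325
325^2 ≡ 137
325^173 ≡ 1
So ord_347(325) = 173.

173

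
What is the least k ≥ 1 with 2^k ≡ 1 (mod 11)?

10

The order of 2 must divide φ(11) = 11 − 1 = 10 = 2 · 5.
Divisors of 10: 1, 2, 5, 10.
Test each divisor d:
2^1 ≡ 2 (mod 11)
2^2 ≡ 4 (mod 11)
2^5 ≡ 10 (mod 11)
2^10 ≡ 1 (mod 11) ✓
Hence ord(2) = 10.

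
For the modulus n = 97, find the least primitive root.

φ(97) = 97 − 1 = 96 = 2^5 · 3.
g is a primitive root iff g^(96/q) ≢ 1 (mod 97) for each prime q ∈ {2, 3}.
g = 2: 2^48 ≡ 1 — hits 1, so not a primitive root.
g = 3: 3^48 ≡ 1 — hits 1, so not a primitive root.
g = 4: 4^48 ≡ 1 — hits 1, so not a primitive root.
g = 5: 5^48 ≡ 96; 5^32 ≡ 35 — none is 1, so 5 is a primitive root.
So 5 is the smallest generator of (Z/97Z)^×.

5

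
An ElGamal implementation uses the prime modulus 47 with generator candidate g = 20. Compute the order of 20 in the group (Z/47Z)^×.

ord(20) | φ(47) = 47 − 1 = 46 = 2 · 23.
Divisors of 46: 1, 2, 23, 46.
Check 20^d mod 47 for each divisor in increasing order:
20^1 ≡ 20 (mod 47)
20^2 ≡ 24 (mod 47)
20^23 ≡ 46 (mod 47)
20^46 ≡ 1 (mod 47) ✓
The smallest such exponent is 46, so the order of 20 is 46.

46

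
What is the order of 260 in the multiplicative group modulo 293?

146

The order of 260 must divide φ(293) = 293 − 1 = 292 = 2^2 · 73.
Divisors of 292: 1, 2, 4, 73, 146, 292.
Evaluate successive powers at the divisors of 292:
260^1 ≡ 260 (mod 293)
260^2 ≡ 210 (mod 293)
260^4 ≡ 150 (mod 293)
260^73 ≡ 292 (mod 293)
260^146 ≡ 1 (mod 293) ✓
Hence ord(260) = 146.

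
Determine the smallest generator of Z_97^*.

φ(97) = 97 − 1 = 96 = 2^5 · 3.
g is a primitive root iff g^(96/q) ≢ 1 (mod 97) for each prime q ∈ {2, 3}.
g = 2: 2^48 ≡ 1 — hits 1, so not a primitive root.
g = 3: 3^48 ≡ 1 — hits 1, so not a primitive root.
g = 4: 4^48 ≡ 1 — hits 1, so not a primitive root.
g = 5: 5^48 ≡ 96; 5^32 ≡ 35 — none is 1, so 5 is a primitive root.
Hence the least primitive root of 97 is 5.

5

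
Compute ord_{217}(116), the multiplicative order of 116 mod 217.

30

The order of 116 must divide φ(217) = φ(7·31) = (7−1)·(31−1) = 6·30 = 180 = 2^2 · 3^2 · 5.
Divisors of 180: 1, 2, 3, 4, 5, 6, 9, 10, 12, 15, 18, 20, 30, 36, 45, 60, 90, 180.
Check 116^d mod 217 for each divisor in increasing order:
116^1 ≡ 116 (mod 217)
116^2 ≡ 2 (mod 217)
116^3 ≡ 15 (mod 217)
116^4 ≡ 4 (mod 217)
116^5 ≡ 30 (mod 217)
116^6 ≡ 8 (mod 217)
116^9 ≡ 120 (mod 217)
116^10 ≡ 32 (mod 217)
116^12 ≡ 64 (mod 217)
116^15 ≡ 92 (mod 217)
116^18 ≡ 78 (mod 217)
116^20 ≡ 156 (mod 217)
116^30 ≡ 1 (mod 217) ✓
So ord_217(116) = 30.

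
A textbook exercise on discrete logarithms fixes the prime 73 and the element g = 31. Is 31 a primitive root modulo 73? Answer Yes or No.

Yes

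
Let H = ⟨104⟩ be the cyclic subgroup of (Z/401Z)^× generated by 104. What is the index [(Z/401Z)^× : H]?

The order of 104 must divide φ(401) = 401 − 1 = 400 = 2^4 · 5^2.
Divisors of 400: 1, 2, 4, 5, 8, 10, 16, 20, 25, 40, 50, 80, 100, 200, 400.
Compute 104^d (mod 401) for the divisors d until we hit 1:
104^1 ≡ 104 (mod 401)
104^2 ≡ 390 (mod 401)
104^4 ≡ 121 (mod 401)
104^5 ≡ 153 (mod 401)
104^8 ≡ 205 (mod 401)
104^10 ≡ 151 (mod 401)
104^16 ≡ 321 (mod 401)
104^20 ≡ 345 (mod 401)
104^25 ≡ 254 (mod 401)
104^40 ≡ 329 (mod 401)
104^50 ≡ 356 (mod 401)
104^80 ≡ 372 (mod 401)
104^100 ≡ 20 (mod 401)
104^200 ≡ 400 (mod 401)
104^400 ≡ 1 (mod 401) ✓
The order of 104 is 400, so the subgroup it generates has 400 elements.
[(Z/401Z)^× : ⟨104⟩] = 400/400 = 1.

1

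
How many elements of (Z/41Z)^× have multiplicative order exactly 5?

4

φ(41) = 41 − 1 = 40 = 2^3 · 5.
Since (Z/41Z)^× is cyclic of order 40, the number of elements of order d is φ(d) when d | 40 and 0 otherwise.
5 | 40, and φ(5) = 5 − 1 = 4.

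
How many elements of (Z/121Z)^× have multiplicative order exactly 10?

φ(121) = φ(11^2) = 11·(11−1) = 110 = 2 · 5 · 11.
In a cyclic group of order 110, there are φ(d) elements of order d for each divisor d of 110, and zero for non-divisors.
10 = 2 · 5 divides 110, and φ(10) = 4.

4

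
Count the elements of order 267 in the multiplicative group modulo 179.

0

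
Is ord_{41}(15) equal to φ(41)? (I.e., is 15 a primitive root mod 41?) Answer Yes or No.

φ(41) = 41 − 1 = 40 = 2^3 · 5.
An element g generates (Z/41Z)^× iff g^(40/q) ≢ 1 (mod 41) for each prime q ∈ {2, 5}.
15^20 ≡ 40 (mod 41)  [q = 2: ≢ 1 ✓]
15^8 ≡ 18 (mod 41)  [q = 5: ≢ 1 ✓]
Every test exponent gives a nontrivial residue, hence 15 generates the full group.

Yes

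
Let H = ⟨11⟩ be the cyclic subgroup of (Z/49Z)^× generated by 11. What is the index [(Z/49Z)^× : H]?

2

Since 11 ∈ (Z/49Z)^×, its order divides φ(49) = φ(7^2) = 7·(7−1) = 42 = 2 · 3 · 7.
Divisors of 42: 1, 2, 3, 6, 7, 14, 21, 42.
Compute 11^d (mod 49) for the divisors d until we hit 1:
11^1 ≡ 11 (mod 49)
11^2 ≡ 23 (mod 49)
11^3 ≡ 8 (mod 49)
11^6 ≡ 15 (mod 49)
11^7 ≡ 18 (mod 49)
11^14 ≡ 30 (mod 49)
11^21 ≡ 1 (mod 49) ✓
Thus |⟨11⟩| = ord(11) = 21.
Index = |(Z/49Z)^×| / |⟨11⟩| = 42 / 21 = 2.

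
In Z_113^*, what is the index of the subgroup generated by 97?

The order of 97 must divide φ(113) = 113 − 1 = 112 = 2^4 · 7.
Divisors of 112: 1, 2, 4, 7, 8, 14, 16, 28, 56, 112.
Evaluate successive powers at the divisors of 112:
97^1 ≡ 97
97^2 ≡ 30
97^4 ≡ 109
97^7 ≡ 112
97^8 ≡ 16
97^14 ≡ 1
Thus |⟨97⟩| = ord(97) = 14.
The index is φ(113) / ord(97) = 112 / 14 = 8.

8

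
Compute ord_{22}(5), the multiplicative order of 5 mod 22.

5

Since 5 ∈ (Z/22Z)^×, its order divides φ(22) = φ(2)·φ(11) = 1·10 = 10 = 2 · 5.
Divisors of 10: 1, 2, 5, 10.
Evaluate successive powers at the divisors of 10:
5^1 ≡ 5 (mod 22)
5^2 ≡ 3 (mod 22)
5^5 ≡ 1 (mod 22) ✓
So ord_22(5) = 5.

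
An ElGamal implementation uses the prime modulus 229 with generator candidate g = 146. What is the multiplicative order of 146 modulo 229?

114

By Lagrange's theorem, ord_229(146) divides φ(229) = 229 − 1 = 228 = 2^2 · 3 · 19.
Divisors of 228: 1, 2, 3, 4, 6, 12, 19, 38, 57, 76, 114, 228.
Evaluate successive powers at the divisors of 228:
146^1 ≡ 146 (mod 229)
146^2 ≡ 19 (mod 229)
146^3 ≡ 26 (mod 229)
146^4 ≡ 132 (mod 229)
146^6 ≡ 218 (mod 229)
146^12 ≡ 121 (mod 229)
146^19 ≡ 95 (mod 229)
146^38 ≡ 94 (mod 229)
146^57 ≡ 228 (mod 229)
146^76 ≡ 134 (mod 229)
146^114 ≡ 1 (mod 229) ✓
Hence ord(146) = 114.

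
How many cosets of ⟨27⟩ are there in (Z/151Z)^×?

3

ord(27) | φ(151) = 151 − 1 = 150 = 2 · 3 · 5^2.
Divisors of 150: 1, 2, 3, 5, 6, 10, 15, 25, 30, 50, 75, 150.
Test each divisor d:
27^1 ≡ 27 (mod 151)
27^2 ≡ 125 (mod 151)
27^3 ≡ 53 (mod 151)
27^5 ≡ 132 (mod 151)
27^6 ≡ 91 (mod 151)
27^10 ≡ 59 (mod 151)
27^15 ≡ 87 (mod 151)
27^25 ≡ 150 (mod 151)
27^30 ≡ 19 (mod 151)
27^50 ≡ 1 (mod 151) ✓
Thus |⟨27⟩| = ord(27) = 50.
Index = |(Z/151Z)^×| / |⟨27⟩| = 150 / 50 = 3.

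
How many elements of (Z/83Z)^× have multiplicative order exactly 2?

φ(83) = 83 − 1 = 82 = 2 · 41.
(Z/83Z)^× is cyclic (|G| = 82); a cyclic group of order m has exactly φ(d) elements of each order d | m, and none otherwise.
2 | 82, and φ(2) = 2 − 1 = 1.

1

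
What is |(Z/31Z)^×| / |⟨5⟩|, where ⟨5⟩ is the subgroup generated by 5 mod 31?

The order of 5 must divide φ(31) = 31 − 1 = 30 = 2 · 3 · 5.
Divisors of 30: 1, 2, 3, 5, 6, 10, 15, 30.
Test each divisor d:
5^1 ≡ 5
5^2 ≡ 25
5^3 ≡ 1
Thus |⟨5⟩| = ord(5) = 3.
The index is φ(31) / ord(5) = 30 / 3 = 10.

10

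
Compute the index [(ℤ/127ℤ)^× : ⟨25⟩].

6

By Lagrange's theorem, ord_127(25) divides φ(127) = 127 − 1 = 126 = 2 · 3^2 · 7.
Divisors of 126: 1, 2, 3, 6, 7, 9, 14, 18, 21, 42, 63, 126.
Check 25^d mod 127 for each divisor in increasing order:
25^1 ≡ 25 (mod 127)
25^2 ≡ 117 (mod 127)
25^3 ≡ 4 (mod 127)
25^6 ≡ 16 (mod 127)
25^7 ≡ 19 (mod 127)
25^9 ≡ 64 (mod 127)
25^14 ≡ 107 (mod 127)
25^18 ≡ 32 (mod 127)
25^21 ≡ 1 (mod 127) ✓
The order of 25 is 21, so the subgroup it generates has 21 elements.
The index is φ(127) / ord(25) = 126 / 21 = 6.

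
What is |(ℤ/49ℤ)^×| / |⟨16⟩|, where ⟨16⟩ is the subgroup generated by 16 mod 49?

2

Since 16 ∈ (Z/49Z)^×, its order divides φ(49) = φ(7^2) = 7·(7−1) = 42 = 2 · 3 · 7.
Divisors of 42: 1, 2, 3, 6, 7, 14, 21, 42.
Compute 16^d (mod 49) for the divisors d until we hit 1:
16^1 ≡ 16 (mod 49)
16^2 ≡ 11 (mod 49)
16^3 ≡ 29 (mod 49)
16^6 ≡ 8 (mod 49)
16^7 ≡ 30 (mod 49)
16^14 ≡ 18 (mod 49)
16^21 ≡ 1 (mod 49) ✓
Thus |⟨16⟩| = ord(16) = 21.
[(Z/49Z)^× : ⟨16⟩] = 42/21 = 2.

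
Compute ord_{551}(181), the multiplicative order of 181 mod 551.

The order of 181 must divide φ(551) = φ(19·29) = (19−1)·(29−1) = 18·28 = 504 = 2^3 · 3^2 · 7.
Divisors of 504: 1, 2, 3, 4, 6, 7, 8, 9, 12, 14, 18, 21, 24, 28, 36, 42, 56, 63, 72, 84, 126, 168, 252, 504.
Test each divisor d:
181^1 ≡ 181 (mod 551)
181^2 ≡ 252 (mod 551)
181^3 ≡ 430 (mod 551)
181^4 ≡ 139 (mod 551)
181^6 ≡ 315 (mod 551)
181^7 ≡ 262 (mod 551)
181^8 ≡ 36 (mod 551)
181^9 ≡ 455 (mod 551)
181^12 ≡ 45 (mod 551)
181^14 ≡ 320 (mod 551)
181^18 ≡ 400 (mod 551)
181^21 ≡ 88 (mod 551)
181^24 ≡ 372 (mod 551)
181^28 ≡ 465 (mod 551)
181^36 ≡ 210 (mod 551)
181^42 ≡ 30 (mod 551)
181^56 ≡ 233 (mod 551)
181^63 ≡ 436 (mod 551)
181^72 ≡ 20 (mod 551)
181^84 ≡ 349 (mod 551)
181^126 ≡ 1 (mod 551) ✓
Hence ord(181) = 126.

126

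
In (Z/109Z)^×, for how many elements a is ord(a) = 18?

6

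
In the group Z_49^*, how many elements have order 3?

2

φ(49) = φ(7^2) = 7·(7−1) = 42 = 2 · 3 · 7.
(Z/49Z)^× is cyclic (|G| = 42); a cyclic group of order m has exactly φ(d) elements of each order d | m, and none otherwise.
3 | 42, and φ(3) = 3 − 1 = 2.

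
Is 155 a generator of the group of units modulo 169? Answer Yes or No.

φ(169) = φ(13^2) = 13·(13−1) = 156 = 2^2 · 3 · 13.
Test 155^(156/q) mod 169 for each prime factor q of 156:
155^78 ≡ 1 (mod 169)  [q = 2: ≡ 1 ✗]
155^52 ≡ 1 (mod 169)  [q = 3: ≡ 1 ✗]
155^12 ≡ 157 (mod 169)  [q = 13: ≢ 1 ✓]
Since 155^78 ≡ 1, the order of 155 divides 78 < 156, so 155 is not a primitive root.

No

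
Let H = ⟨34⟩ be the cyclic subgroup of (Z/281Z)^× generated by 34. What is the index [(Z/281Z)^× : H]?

ord(34) | φ(281) = 281 − 1 = 280 = 2^3 · 5 · 7.
Divisors of 280: 1, 2, 4, 5, 7, 8, 10, 14, 20, 28, 35, 40, 56, 70, 140, 280.
Evaluate successive powers at the divisors of 280:
34^1 ≡ 34 (mod 281)
34^2 ≡ 32 (mod 281)
34^4 ≡ 181 (mod 281)
34^5 ≡ 253 (mod 281)
34^7 ≡ 228 (mod 281)
34^8 ≡ 165 (mod 281)
34^10 ≡ 222 (mod 281)
34^14 ≡ 280 (mod 281)
34^20 ≡ 109 (mod 281)
34^28 ≡ 1 (mod 281) ✓
Thus |⟨34⟩| = ord(34) = 28.
The index is φ(281) / ord(34) = 280 / 28 = 10.

10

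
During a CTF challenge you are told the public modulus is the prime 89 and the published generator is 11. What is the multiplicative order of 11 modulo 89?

By Lagrange's theorem, ord_89(11) divides φ(89) = 89 − 1 = 88 = 2^3 · 11.
Divisors of 88: 1, 2, 4, 8, 11, 22, 44, 88.
Compute 11^d (mod 89) for the divisors d until we hit 1:
11^1 ≡ 11
11^2 ≡ 32
11^4 ≡ 45
11^8 ≡ 67
11^11 ≡ 88
11^22 ≡ 1
Hence ord(11) = 22.

22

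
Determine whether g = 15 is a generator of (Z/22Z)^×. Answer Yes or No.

φ(22) = φ(2)·φ(11) = 1·10 = 10 = 2 · 5.
An element g generates (Z/22Z)^× iff g^(10/q) ≢ 1 (mod 22) for each prime q ∈ {2, 5}.
15^5 ≡ 1 (mod 22)  [q = 2: ≡ 1 ✗]
15^2 ≡ 5 (mod 22)  [q = 5: ≢ 1 ✓]
Since 15^5 ≡ 1, the order of 15 divides 5 < 10, so 15 is not a primitive root.

No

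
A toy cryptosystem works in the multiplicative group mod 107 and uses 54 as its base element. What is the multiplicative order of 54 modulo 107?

106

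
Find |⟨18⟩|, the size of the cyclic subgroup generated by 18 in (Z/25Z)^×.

Since 18 ∈ (Z/25Z)^×, its order divides φ(25) = φ(5^2) = 5·(5−1) = 20 = 2^2 · 5.
Divisors of 20: 1, 2, 4, 5, 10, 20.
Check 18^d mod 25 for each divisor in increasing order:
18^1 ≡ 18 (mod 25)
18^2 ≡ 24 (mod 25)
18^4 ≡ 1 (mod 25) ✓
Hence ord(18) = 4.

4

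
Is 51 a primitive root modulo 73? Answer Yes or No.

No

φ(73) = 73 − 1 = 72 = 2^3 · 3^2.
51 is a primitive root mod 73 iff 51^(φ(73)/q) ≢ 1 for every prime q | φ(73), i.e. q ∈ {2, 3}.
51^36 ≡ 72 (mod 73)  [q = 2: ≢ 1 ✓]
51^24 ≡ 1 (mod 73)  [q = 3: ≡ 1 ✗]
The check at q = 3 fails, so 51 generates a proper subgroup.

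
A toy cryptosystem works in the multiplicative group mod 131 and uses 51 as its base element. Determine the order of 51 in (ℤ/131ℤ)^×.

26

By Lagrange's theorem, ord_131(51) divides φ(131) = 131 − 1 = 130 = 2 · 5 · 13.
Divisors of 130: 1, 2, 5, 10, 13, 26, 65, 130.
Compute 51^d (mod 131) for the divisors d until we hit 1:
51^1 ≡ 51
51^2 ≡ 112
51^5 ≡ 71
51^10 ≡ 63
51^13 ≡ 130
51^26 ≡ 1
The smallest such exponent is 26, so the order of 51 is 26.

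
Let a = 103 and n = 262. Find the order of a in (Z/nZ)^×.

Since 103 ∈ (Z/262Z)^×, its order divides φ(262) = φ(2)·φ(131) = 1·130 = 130 = 2 · 5 · 13.
Divisors of 130: 1, 2, 5, 10, 13, 26, 65, 130.
Test each divisor d:
103^1 ≡ 103
103^2 ≡ 129
103^5 ≡ 19
103^10 ≡ 99
103^13 ≡ 173
103^26 ≡ 61
103^65 ≡ 261
103^130 ≡ 1
Hence ord(103) = 130.

130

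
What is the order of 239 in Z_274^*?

The order of 239 must divide φ(274) = φ(2)·φ(137) = 1·136 = 136 = 2^3 · 17.
Divisors of 136: 1, 2, 4, 8, 17, 34, 68, 136.
Check 239^d mod 274 for each divisor in increasing order:
239^1 ≡ 239 (mod 274)
239^2 ≡ 129 (mod 274)
239^4 ≡ 201 (mod 274)
239^8 ≡ 123 (mod 274)
239^17 ≡ 127 (mod 274)
239^34 ≡ 237 (mod 274)
239^68 ≡ 273 (mod 274)
239^136 ≡ 1 (mod 274) ✓
The smallest such exponent is 136, so the order of 239 is 136.

136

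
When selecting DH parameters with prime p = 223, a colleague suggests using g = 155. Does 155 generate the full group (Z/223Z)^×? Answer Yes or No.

No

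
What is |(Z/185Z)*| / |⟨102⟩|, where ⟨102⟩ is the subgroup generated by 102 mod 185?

4

ord(102) | φ(185) = φ(5·37) = (5−1)·(37−1) = 4·36 = 144 = 2^4 · 3^2.
Divisors of 144: 1, 2, 3, 4, 6, 8, 9, 12, 16, 18, 24, 36, 48, 72, 144.
Evaluate successive powers at the divisors of 144:
102^1 ≡ 102 (mod 185)
102^2 ≡ 44 (mod 185)
102^3 ≡ 48 (mod 185)
102^4 ≡ 86 (mod 185)
102^6 ≡ 84 (mod 185)
102^8 ≡ 181 (mod 185)
102^9 ≡ 147 (mod 185)
102^12 ≡ 26 (mod 185)
102^16 ≡ 16 (mod 185)
102^18 ≡ 149 (mod 185)
102^24 ≡ 121 (mod 185)
102^36 ≡ 1 (mod 185) ✓
Thus |⟨102⟩| = ord(102) = 36.
Index = |(Z/185Z)^×| / |⟨102⟩| = 144 / 36 = 4.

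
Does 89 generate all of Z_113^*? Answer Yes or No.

Yes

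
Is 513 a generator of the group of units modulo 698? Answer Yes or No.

No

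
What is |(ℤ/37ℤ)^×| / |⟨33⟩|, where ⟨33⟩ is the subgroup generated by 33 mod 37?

4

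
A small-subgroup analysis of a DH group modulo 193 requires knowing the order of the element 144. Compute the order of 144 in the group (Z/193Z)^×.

12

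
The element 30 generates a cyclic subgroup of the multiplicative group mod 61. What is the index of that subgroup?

1

By Lagrange's theorem, ord_61(30) divides φ(61) = 61 − 1 = 60 = 2^2 · 3 · 5.
Divisors of 60: 1, 2, 3, 4, 5, 6, 10, 12, 15, 20, 30, 60.
Test each divisor d:
30^1 ≡ 30 (mod 61)
30^2 ≡ 46 (mod 61)
30^3 ≡ 38 (mod 61)
30^4 ≡ 42 (mod 61)
30^5 ≡ 40 (mod 61)
30^6 ≡ 41 (mod 61)
30^10 ≡ 14 (mod 61)
30^12 ≡ 34 (mod 61)
30^15 ≡ 11 (mod 61)
30^20 ≡ 13 (mod 61)
30^30 ≡ 60 (mod 61)
30^60 ≡ 1 (mod 61) ✓
The order of 30 is 60, so the subgroup it generates has 60 elements.
Index = |(Z/61Z)^×| / |⟨30⟩| = 60 / 60 = 1.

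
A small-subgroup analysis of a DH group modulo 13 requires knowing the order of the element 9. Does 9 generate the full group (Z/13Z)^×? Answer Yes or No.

No

φ(13) = 13 − 1 = 12 = 2^2 · 3.
Test 9^(12/q) mod 13 for each prime factor q of 12:
9^6 ≡ 1 (mod 13)  [q = 2: ≡ 1 ✗]
9^4 ≡ 9 (mod 13)  [q = 3: ≢ 1 ✓]
9^6 ≡ 1 shows ord(9) | 6, strictly less than φ(13); not a primitive root.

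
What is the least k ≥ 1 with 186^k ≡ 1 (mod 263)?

By Lagrange's theorem, ord_263(186) divides φ(263) = 263 − 1 = 262 = 2 · 131.
Divisors of 262: 1, 2, 131, 262.
Evaluate successive powers at the divisors of 262:
186^1 ≡ 186 (mod 263)
186^2 ≡ 143 (mod 263)
186^131 ≡ 1 (mod 263) ✓
So ord_263(186) = 131.

131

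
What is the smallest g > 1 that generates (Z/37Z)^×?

φ(37) = 37 − 1 = 36 = 2^2 · 3^2.
g is a primitive root iff g^(36/q) ≢ 1 (mod 37) for each prime q ∈ {2, 3}.
g = 2: 2^18 ≡ 36; 2^12 ≡ 26 — none is 1, so 2 is a primitive root.
The smallest primitive root modulo 37 is 2.

2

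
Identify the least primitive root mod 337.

10

φ(337) = 337 − 1 = 336 = 2^4 · 3 · 7.
g is a primitive root iff g^(336/q) ≢ 1 (mod 337) for each prime q ∈ {2, 3, 7}.
g = 2: 2^168 ≡ 1 — hits 1, so not a primitive root.
g = 3: 3^168 ≡ 1 — hits 1, so not a primitive root.
g = 4: 4^168 ≡ 1 — hits 1, so not a primitive root.
g = 5: 5^168 ≡ 336; 5^112 ≡ 1 — hits 1, so not a primitive root.
g = 6: 6^168 ≡ 1 — hits 1, so not a primitive root.
g = 7: 7^168 ≡ 1 — hits 1, so not a primitive root.
g = 8: 8^168 ≡ 1 — hits 1, so not a primitive root.
g = 9: 9^168 ≡ 1 — hits 1, so not a primitive root.
g = 10: 10^168 ≡ 336; 10^112 ≡ 128; 10^48 ≡ 175 — none is 1, so 10 is a primitive root.
So 10 is the smallest generator of (Z/337Z)^×.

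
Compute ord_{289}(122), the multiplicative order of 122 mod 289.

272

ord(122) | φ(289) = φ(17^2) = 17·(17−1) = 272 = 2^4 · 17.
Divisors of 272: 1, 2, 4, 8, 16, 17, 34, 68, 136, 272.
Evaluate successive powers at the divisors of 272:
122^1 ≡ 122 (mod 289)
122^2 ≡ 145 (mod 289)
122^4 ≡ 217 (mod 289)
122^8 ≡ 271 (mod 289)
122^16 ≡ 35 (mod 289)
122^17 ≡ 224 (mod 289)
122^34 ≡ 179 (mod 289)
122^68 ≡ 251 (mod 289)
122^136 ≡ 288 (mod 289)
122^272 ≡ 1 (mod 289) ✓
Therefore the multiplicative order of 122 modulo 289 is 272.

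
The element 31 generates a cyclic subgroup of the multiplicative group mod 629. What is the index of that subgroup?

36

The order of 31 must divide φ(629) = φ(17·37) = (17−1)·(37−1) = 16·36 = 576 = 2^6 · 3^2.
Divisors of 576: 1, 2, 3, 4, 6, 8, 9, 12, 16, 18, 24, 32, 36, 48, 64, 72, 96, 144, 192, 288, 576.
Test each divisor d:
31^1 ≡ 31 (mod 629)
31^2 ≡ 332 (mod 629)
31^3 ≡ 228 (mod 629)
31^4 ≡ 149 (mod 629)
31^6 ≡ 406 (mod 629)
31^8 ≡ 186 (mod 629)
31^9 ≡ 105 (mod 629)
31^12 ≡ 38 (mod 629)
31^16 ≡ 1 (mod 629) ✓
So ord_629(31) = 16, hence |⟨31⟩| = 16.
The index is φ(629) / ord(31) = 576 / 16 = 36.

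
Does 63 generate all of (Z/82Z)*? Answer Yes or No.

Yes

φ(82) = φ(2)·φ(41) = 1·40 = 40 = 2^3 · 5.
Test 63^(40/q) mod 82 for each prime factor q of 40:
63^20 ≡ 81 (mod 82)  [q = 2: ≢ 1 ✓]
63^8 ≡ 37 (mod 82)  [q = 5: ≢ 1 ✓]
Every test exponent gives a nontrivial residue, hence 63 generates the full group.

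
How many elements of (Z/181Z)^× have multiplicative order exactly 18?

φ(181) = 181 − 1 = 180 = 2^2 · 3^2 · 5.
Since (Z/181Z)^× is cyclic of order 180, the number of elements of order d is φ(d) when d | 180 and 0 otherwise.
18 = 2 · 3^2 divides 180, and φ(18) = 6.

6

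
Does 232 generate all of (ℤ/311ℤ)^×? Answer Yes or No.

Yes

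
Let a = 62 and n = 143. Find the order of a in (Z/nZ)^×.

30

The order of 62 must divide φ(143) = φ(11·13) = (11−1)·(13−1) = 10·12 = 120 = 2^3 · 3 · 5.
Divisors of 120: 1, 2, 3, 4, 5, 6, 8, 10, 12, 15, 20, 24, 30, 40, 60, 120.
Compute 62^d (mod 143) for the divisors d until we hit 1:
62^1 ≡ 62 (mod 143)
62^2 ≡ 126 (mod 143)
62^3 ≡ 90 (mod 143)
62^4 ≡ 3 (mod 143)
62^5 ≡ 43 (mod 143)
62^6 ≡ 92 (mod 143)
62^8 ≡ 9 (mod 143)
62^10 ≡ 133 (mod 143)
62^12 ≡ 27 (mod 143)
62^15 ≡ 142 (mod 143)
62^20 ≡ 100 (mod 143)
62^24 ≡ 14 (mod 143)
62^30 ≡ 1 (mod 143) ✓
Therefore the multiplicative order of 62 modulo 143 is 30.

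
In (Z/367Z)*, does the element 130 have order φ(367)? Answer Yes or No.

φ(367) = 367 − 1 = 366 = 2 · 3 · 61.
Test 130^(366/q) mod 367 for each prime factor q of 366:
130^183 ≡ 366 (mod 367)  [q = 2: ≢ 1 ✓]
130^122 ≡ 83 (mod 367)  [q = 3: ≢ 1 ✓]
130^6 ≡ 327 (mod 367)  [q = 61: ≢ 1 ✓]
None equal 1, so ord_367(130) = 366: 130 is a primitive root.

Yes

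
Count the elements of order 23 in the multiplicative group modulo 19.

φ(19) = 19 − 1 = 18 = 2 · 3^2.
In a cyclic group of order 18, there are φ(d) elements of order d for each divisor d of 18, and zero for non-divisors.
23 does not divide 18, so no element of (Z/19Z)^× has order 23.

0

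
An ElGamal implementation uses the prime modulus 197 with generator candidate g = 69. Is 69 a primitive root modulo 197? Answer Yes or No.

φ(197) = 197 − 1 = 196 = 2^2 · 7^2.
An element g generates (Z/197Z)^× iff g^(196/q) ≢ 1 (mod 197) for each prime q ∈ {2, 7}.
69^98 ≡ 196 (mod 197)  [q = 2: ≢ 1 ✓]
69^28 ≡ 1 (mod 197)  [q = 7: ≡ 1 ✗]
The check at q = 7 fails, so 69 generates a proper subgroup.

No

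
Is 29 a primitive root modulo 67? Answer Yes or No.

No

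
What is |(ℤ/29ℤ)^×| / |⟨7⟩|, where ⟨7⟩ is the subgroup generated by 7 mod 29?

4

By Lagrange's theorem, ord_29(7) divides φ(29) = 29 − 1 = 28 = 2^2 · 7.
Divisors of 28: 1, 2, 4, 7, 14, 28.
Evaluate successive powers at the divisors of 28:
7^1 ≡ 7 (mod 29)
7^2 ≡ 20 (mod 29)
7^4 ≡ 23 (mod 29)
7^7 ≡ 1 (mod 29) ✓
So ord_29(7) = 7, hence |⟨7⟩| = 7.
[(Z/29Z)^× : ⟨7⟩] = 28/7 = 4.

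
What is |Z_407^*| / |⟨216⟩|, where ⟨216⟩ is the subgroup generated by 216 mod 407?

18

The order of 216 must divide φ(407) = φ(11·37) = (11−1)·(37−1) = 10·36 = 360 = 2^3 · 3^2 · 5.
Divisors of 360: 1, 2, 3, 4, 5, 6, 8, 9, 10, 12, 15, 18, 20, 24, 30, 36, 40, 45, 60, 72, 90, 120, 180, 360.
Test each divisor d:
216^1 ≡ 216 (mod 407)
216^2 ≡ 258 (mod 407)
216^3 ≡ 376 (mod 407)
216^4 ≡ 223 (mod 407)
216^5 ≡ 142 (mod 407)
216^6 ≡ 147 (mod 407)
216^8 ≡ 75 (mod 407)
216^9 ≡ 327 (mod 407)
216^10 ≡ 221 (mod 407)
216^12 ≡ 38 (mod 407)
216^15 ≡ 43 (mod 407)
216^18 ≡ 295 (mod 407)
216^20 ≡ 1 (mod 407) ✓
Thus |⟨216⟩| = ord(216) = 20.
Index = |(Z/407Z)^×| / |⟨216⟩| = 360 / 20 = 18.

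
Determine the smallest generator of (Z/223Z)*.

φ(223) = 223 − 1 = 222 = 2 · 3 · 37.
Test candidates g = 2, 3, … against the prime factors q ∈ {2, 3, 37} of φ(223): g is a generator iff g^(222/q) ≢ 1 for every such q.
g = 2: 2^111 ≡ 1 — hits 1, so not a primitive root.
g = 3: 3^111 ≡ 222; 3^74 ≡ 183; 3^6 ≡ 60 — none is 1, so 3 is a primitive root.
So 3 is the smallest generator of (Z/223Z)^×.

3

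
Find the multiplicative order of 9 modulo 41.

By Lagrange's theorem, ord_41(9) divides φ(41) = 41 − 1 = 40 = 2^3 · 5.
Divisors of 40: 1, 2, 4, 5, 8, 10, 20, 40.
Compute 9^d (mod 41) for the divisors d until we hit 1:
9^1 ≡ 9
9^2 ≡ 40
9^4 ≡ 1
The smallest such exponent is 4, so the order of 9 is 4.

4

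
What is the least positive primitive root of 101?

φ(101) = 101 − 1 = 100 = 2^2 · 5^2.
g is a primitive root iff g^(100/q) ≢ 1 (mod 101) for each prime q ∈ {2, 5}.
g = 2: 2^50 ≡ 100; 2^20 ≡ 95 — none is 1, so 2 is a primitive root.
So 2 is the smallest generator of (Z/101Z)^×.

2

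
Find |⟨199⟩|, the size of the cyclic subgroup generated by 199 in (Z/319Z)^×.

The order of 199 must divide φ(319) = φ(11·29) = (11−1)·(29−1) = 10·28 = 280 = 2^3 · 5 · 7.
Divisors of 280: 1, 2, 4, 5, 7, 8, 10, 14, 20, 28, 35, 40, 56, 70, 140, 280.
Compute 199^d (mod 319) for the divisors d until we hit 1:
199^1 ≡ 199
199^2 ≡ 45
199^4 ≡ 111
199^5 ≡ 78
199^7 ≡ 1
The smallest such exponent is 7, so the order of 199 is 7.

7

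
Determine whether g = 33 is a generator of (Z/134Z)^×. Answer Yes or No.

No

φ(134) = φ(2)·φ(67) = 1·66 = 66 = 2 · 3 · 11.
It suffices to check that the order of 33 is not a proper divisor of 66: compute 33^(66/q) for q ∈ {2, 3, 11}.
33^33 ≡ 1 (mod 134)  [q = 2: ≡ 1 ✗]
33^22 ≡ 29 (mod 134)  [q = 3: ≢ 1 ✓]
33^6 ≡ 89 (mod 134)  [q = 11: ≢ 1 ✓]
The check at q = 2 fails, so 33 generates a proper subgroup.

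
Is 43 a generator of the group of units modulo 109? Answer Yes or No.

No

φ(109) = 109 − 1 = 108 = 2^2 · 3^3.
Test 43^(108/q) mod 109 for each prime factor q of 108:
43^54 ≡ 1 (mod 109)  [q = 2: ≡ 1 ✗]
43^36 ≡ 1 (mod 109)  [q = 3: ≡ 1 ✗]
43^54 ≡ 1 shows ord(43) | 54, strictly less than φ(109); not a primitive root.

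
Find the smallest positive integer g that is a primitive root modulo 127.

3

φ(127) = 127 − 1 = 126 = 2 · 3^2 · 7.
Test candidates g = 2, 3, … against the prime factors q ∈ {2, 3, 7} of φ(127): g is a generator iff g^(126/q) ≢ 1 for every such q.
g = 2: 2^63 ≡ 1 — hits 1, so not a primitive root.
g = 3: 3^63 ≡ 126; 3^42 ≡ 107; 3^18 ≡ 4 — none is 1, so 3 is a primitive root.
The smallest primitive root modulo 127 is 3.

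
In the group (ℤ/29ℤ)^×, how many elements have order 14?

φ(29) = 29 − 1 = 28 = 2^2 · 7.
(Z/29Z)^× is cyclic (|G| = 28); a cyclic group of order m has exactly φ(d) elements of each order d | m, and none otherwise.
14 = 2 · 7 divides 28, and φ(14) = 6.

6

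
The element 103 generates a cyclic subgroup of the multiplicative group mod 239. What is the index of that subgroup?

1

By Lagrange's theorem, ord_239(103) divides φ(239) = 239 − 1 = 238 = 2 · 7 · 17.
Divisors of 238: 1, 2, 7, 14, 17, 34, 119, 238.
Test each divisor d:
103^1 ≡ 103
103^2 ≡ 93
103^7 ≡ 138
103^14 ≡ 163
103^17 ≡ 229
103^34 ≡ 100
103^119 ≡ 238
103^238 ≡ 1
So ord_239(103) = 238, hence |⟨103⟩| = 238.
Index = |(Z/239Z)^×| / |⟨103⟩| = 238 / 238 = 1.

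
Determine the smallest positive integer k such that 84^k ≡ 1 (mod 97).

96

The order of 84 must divide φ(97) = 97 − 1 = 96 = 2^5 · 3.
Divisors of 96: 1, 2, 3, 4, 6, 8, 12, 16, 24, 32, 48, 96.
Evaluate successive powers at the divisors of 96:
84^1 ≡ 84 (mod 97)
84^2 ≡ 72 (mod 97)
84^3 ≡ 34 (mod 97)
84^4 ≡ 43 (mod 97)
84^6 ≡ 89 (mod 97)
84^8 ≡ 6 (mod 97)
84^12 ≡ 64 (mod 97)
84^16 ≡ 36 (mod 97)
84^24 ≡ 22 (mod 97)
84^32 ≡ 35 (mod 97)
84^48 ≡ 96 (mod 97)
84^96 ≡ 1 (mod 97) ✓
Therefore the multiplicative order of 84 modulo 97 is 96.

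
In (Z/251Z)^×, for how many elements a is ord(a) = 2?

1

φ(251) = 251 − 1 = 250 = 2 · 5^3.
Since (Z/251Z)^× is cyclic of order 250, the number of elements of order d is φ(d) when d | 250 and 0 otherwise.
2 | 250, and φ(2) = 2 − 1 = 1.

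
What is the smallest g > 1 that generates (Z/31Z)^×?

φ(31) = 31 − 1 = 30 = 2 · 3 · 5.
g is a primitive root iff g^(30/q) ≢ 1 (mod 31) for each prime q ∈ {2, 3, 5}.
g = 2: 2^15 ≡ 1 — hits 1, so not a primitive root.
g = 3: 3^15 ≡ 30; 3^10 ≡ 25; 3^6 ≡ 16 — none is 1, so 3 is a primitive root.
So 3 is the smallest generator of (Z/31Z)^×.

3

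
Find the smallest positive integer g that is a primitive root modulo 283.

3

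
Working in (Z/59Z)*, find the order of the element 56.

The order of 56 must divide φ(59) = 59 − 1 = 58 = 2 · 29.
Divisors of 58: 1, 2, 29, 58.
Compute 56^d (mod 59) for the divisors d until we hit 1:
56^1 ≡ 56 (mod 59)
56^2 ≡ 9 (mod 59)
56^29 ≡ 58 (mod 59)
56^58 ≡ 1 (mod 59) ✓
Therefore the multiplicative order of 56 modulo 59 is 58.

58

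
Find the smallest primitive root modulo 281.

φ(281) = 281 − 1 = 280 = 2^3 · 5 · 7.
g is a primitive root iff g^(280/q) ≢ 1 (mod 281) for each prime q ∈ {2, 5, 7}.
g = 2: 2^140 ≡ 1 — hits 1, so not a primitive root.
g = 3: 3^140 ≡ 280; 3^56 ≡ 86; 3^40 ≡ 249 — none is 1, so 3 is a primitive root.
Hence the least primitive root of 281 is 3.

3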